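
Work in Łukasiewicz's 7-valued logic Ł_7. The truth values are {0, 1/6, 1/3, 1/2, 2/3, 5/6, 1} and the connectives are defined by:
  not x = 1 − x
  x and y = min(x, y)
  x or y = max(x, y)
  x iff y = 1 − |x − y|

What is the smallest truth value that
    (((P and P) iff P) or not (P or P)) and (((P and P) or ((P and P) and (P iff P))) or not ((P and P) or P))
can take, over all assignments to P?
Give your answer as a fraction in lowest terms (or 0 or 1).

1/2

Take P = 1/2:
P and P = 1/2 and 1/2 = 1/2
(P and P) iff P = 1/2 iff 1/2 = 1
P or P = 1/2 or 1/2 = 1/2
not (P or P) = not 1/2 = 1/2
((P and P) iff P) or not (P or P) = 1 or 1/2 = 1
P and P = 1/2 and 1/2 = 1/2
P and P = 1/2 and 1/2 = 1/2
P iff P = 1/2 iff 1/2 = 1
(P and P) and (P iff P) = 1/2 and 1 = 1/2
(P and P) or ((P and P) and (P iff P)) = 1/2 or 1/2 = 1/2
P and P = 1/2 and 1/2 = 1/2
(P and P) or P = 1/2 or 1/2 = 1/2
not ((P and P) or P) = not 1/2 = 1/2
((P and P) or ((P and P) and (P iff P))) or not ((P and P) or P) = 1/2 or 1/2 = 1/2
(((P and P) iff P) or not (P or P)) and (((P and P) or ((P and P) and (P iff P))) or not ((P and P) or P)) = 1 and 1/2 = 1/2
No assignment yields a value below 1/2, so this is the minimum.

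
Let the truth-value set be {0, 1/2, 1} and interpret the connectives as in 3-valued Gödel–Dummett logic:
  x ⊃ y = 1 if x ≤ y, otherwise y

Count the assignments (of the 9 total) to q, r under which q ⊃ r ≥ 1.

6

q = 0, r = 0 ↦ 1  ≥
q = 0, r = 1/2 ↦ 1  ≥
q = 0, r = 1 ↦ 1  ≥
q = 1/2, r = 0 ↦ 0  <
q = 1/2, r = 1/2 ↦ 1  ≥
q = 1/2, r = 1 ↦ 1  ≥
q = 1, r = 0 ↦ 0  <
q = 1, r = 1/2 ↦ 1/2  <
q = 1, r = 1 ↦ 1  ≥
So 6 of the 9 assignments meet the threshold.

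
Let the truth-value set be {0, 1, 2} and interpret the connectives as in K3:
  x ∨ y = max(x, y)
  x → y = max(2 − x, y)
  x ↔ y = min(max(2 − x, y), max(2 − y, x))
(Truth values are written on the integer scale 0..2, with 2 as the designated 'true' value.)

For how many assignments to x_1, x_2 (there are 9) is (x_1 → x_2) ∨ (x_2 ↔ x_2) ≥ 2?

7

x_1 = 0, x_2 = 0 ↦ 2  ≥
x_1 = 0, x_2 = 1 ↦ 2  ≥
x_1 = 0, x_2 = 2 ↦ 2  ≥
x_1 = 1, x_2 = 0 ↦ 2  ≥
x_1 = 1, x_2 = 1 ↦ 1  <
x_1 = 1, x_2 = 2 ↦ 2  ≥
x_1 = 2, x_2 = 0 ↦ 2  ≥
x_1 = 2, x_2 = 1 ↦ 1  <
x_1 = 2, x_2 = 2 ↦ 2  ≥
So 7 of the 9 assignments meet the threshold.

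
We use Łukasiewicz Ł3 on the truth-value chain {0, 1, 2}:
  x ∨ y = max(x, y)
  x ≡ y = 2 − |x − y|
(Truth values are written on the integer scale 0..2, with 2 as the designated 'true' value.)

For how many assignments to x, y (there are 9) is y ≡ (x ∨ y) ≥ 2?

x = 0, y = 0 ↦ 2  ≥
x = 0, y = 1 ↦ 2  ≥
x = 0, y = 2 ↦ 2  ≥
x = 1, y = 0 ↦ 1  <
x = 1, y = 1 ↦ 2  ≥
x = 1, y = 2 ↦ 2  ≥
x = 2, y = 0 ↦ 0  <
x = 2, y = 1 ↦ 1  <
x = 2, y = 2 ↦ 2  ≥
So 6 of the 9 assignments meet the threshold.

6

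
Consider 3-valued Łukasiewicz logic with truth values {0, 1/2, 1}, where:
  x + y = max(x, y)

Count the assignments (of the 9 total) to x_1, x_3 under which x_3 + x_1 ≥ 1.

5

x_1 = 0, x_3 = 0 ↦ 0  <
x_1 = 0, x_3 = 1/2 ↦ 1/2  <
x_1 = 0, x_3 = 1 ↦ 1  ≥
x_1 = 1/2, x_3 = 0 ↦ 1/2  <
x_1 = 1/2, x_3 = 1/2 ↦ 1/2  <
x_1 = 1/2, x_3 = 1 ↦ 1  ≥
x_1 = 1, x_3 = 0 ↦ 1  ≥
x_1 = 1, x_3 = 1/2 ↦ 1  ≥
x_1 = 1, x_3 = 1 ↦ 1  ≥
So 5 of the 9 assignments meet the threshold.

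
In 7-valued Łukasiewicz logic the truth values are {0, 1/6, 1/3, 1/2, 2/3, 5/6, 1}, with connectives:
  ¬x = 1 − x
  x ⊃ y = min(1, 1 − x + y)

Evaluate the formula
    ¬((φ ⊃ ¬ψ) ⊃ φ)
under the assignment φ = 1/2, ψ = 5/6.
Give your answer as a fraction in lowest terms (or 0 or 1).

¬ψ = ¬5/6 = 1/6
φ ⊃ ¬ψ = 1/2 ⊃ 1/6 = 2/3
(φ ⊃ ¬ψ) ⊃ φ = 2/3 ⊃ 1/2 = 5/6
¬((φ ⊃ ¬ψ) ⊃ φ) = ¬5/6 = 1/6

1/6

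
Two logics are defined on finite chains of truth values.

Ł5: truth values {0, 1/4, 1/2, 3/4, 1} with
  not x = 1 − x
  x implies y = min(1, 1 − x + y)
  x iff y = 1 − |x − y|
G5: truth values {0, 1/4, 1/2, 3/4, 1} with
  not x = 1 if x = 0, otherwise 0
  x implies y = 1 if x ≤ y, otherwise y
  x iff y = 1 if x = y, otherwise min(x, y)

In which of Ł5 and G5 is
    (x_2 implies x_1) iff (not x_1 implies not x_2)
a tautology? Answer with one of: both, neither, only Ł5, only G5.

In Ł5: every assignment gives 1 — tautology.
In G5: at x_1 = 1/4, x_2 = 1/2 the value is 1/4 — not a tautology.

only Ł5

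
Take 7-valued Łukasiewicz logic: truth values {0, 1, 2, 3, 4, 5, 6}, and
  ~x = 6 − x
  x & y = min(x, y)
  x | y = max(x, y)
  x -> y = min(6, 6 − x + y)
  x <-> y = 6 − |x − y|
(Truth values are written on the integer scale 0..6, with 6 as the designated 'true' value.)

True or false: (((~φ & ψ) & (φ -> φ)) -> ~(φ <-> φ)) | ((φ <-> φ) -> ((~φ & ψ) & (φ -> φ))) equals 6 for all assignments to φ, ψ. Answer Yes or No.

Counterexample: take φ = 0, ψ = 1.
~φ = ~0 = 6
~φ & ψ = 6 & 1 = 1
φ -> φ = 0 -> 0 = 6
(~φ & ψ) & (φ -> φ) = 1 & 6 = 1
φ <-> φ = 0 <-> 0 = 6
~(φ <-> φ) = ~6 = 0
((~φ & ψ) & (φ -> φ)) -> ~(φ <-> φ) = 1 -> 0 = 5
φ <-> φ = 0 <-> 0 = 6
~φ = ~0 = 6
~φ & ψ = 6 & 1 = 1
φ -> φ = 0 -> 0 = 6
(~φ & ψ) & (φ -> φ) = 1 & 6 = 1
(φ <-> φ) -> ((~φ & ψ) & (φ -> φ)) = 6 -> 1 = 1
(((~φ & ψ) & (φ -> φ)) -> ~(φ <-> φ)) | ((φ <-> φ) -> ((~φ & ψ) & (φ -> φ))) = 5 | 1 = 5
This gives 5 ≠ 6.

No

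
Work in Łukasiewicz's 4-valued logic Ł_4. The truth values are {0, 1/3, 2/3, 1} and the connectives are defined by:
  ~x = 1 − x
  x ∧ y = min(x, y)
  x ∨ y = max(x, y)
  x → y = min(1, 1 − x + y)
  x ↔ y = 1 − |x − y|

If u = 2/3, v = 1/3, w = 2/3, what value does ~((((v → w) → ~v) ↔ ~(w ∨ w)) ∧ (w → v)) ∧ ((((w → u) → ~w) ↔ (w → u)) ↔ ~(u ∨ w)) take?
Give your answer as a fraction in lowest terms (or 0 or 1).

1/3

v → w = 1/3 → 2/3 = 1
~v = ~1/3 = 2/3
(v → w) → ~v = 1 → 2/3 = 2/3
w ∨ w = 2/3 ∨ 2/3 = 2/3
~(w ∨ w) = ~2/3 = 1/3
((v → w) → ~v) ↔ ~(w ∨ w) = 2/3 ↔ 1/3 = 2/3
w → v = 2/3 → 1/3 = 2/3
(((v → w) → ~v) ↔ ~(w ∨ w)) ∧ (w → v) = 2/3 ∧ 2/3 = 2/3
~((((v → w) → ~v) ↔ ~(w ∨ w)) ∧ (w → v)) = ~2/3 = 1/3
w → u = 2/3 → 2/3 = 1
~w = ~2/3 = 1/3
(w → u) → ~w = 1 → 1/3 = 1/3
w → u = 2/3 → 2/3 = 1
((w → u) → ~w) ↔ (w → u) = 1/3 ↔ 1 = 1/3
u ∨ w = 2/3 ∨ 2/3 = 2/3
~(u ∨ w) = ~2/3 = 1/3
(((w → u) → ~w) ↔ (w → u)) ↔ ~(u ∨ w) = 1/3 ↔ 1/3 = 1
~((((v → w) → ~v) ↔ ~(w ∨ w)) ∧ (w → v)) ∧ ((((w → u) → ~w) ↔ (w → u)) ↔ ~(u ∨ w)) = 1/3 ∧ 1 = 1/3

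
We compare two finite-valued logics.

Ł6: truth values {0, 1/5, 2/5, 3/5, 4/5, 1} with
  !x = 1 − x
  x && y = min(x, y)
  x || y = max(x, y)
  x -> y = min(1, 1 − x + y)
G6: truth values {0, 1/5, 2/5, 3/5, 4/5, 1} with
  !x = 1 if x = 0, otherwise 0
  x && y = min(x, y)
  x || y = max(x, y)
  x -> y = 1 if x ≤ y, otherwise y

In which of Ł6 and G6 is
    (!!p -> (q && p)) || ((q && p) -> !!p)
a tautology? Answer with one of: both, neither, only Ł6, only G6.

both

In Ł6: every assignment gives 1 — tautology.
In G6: every assignment gives 1 — tautology.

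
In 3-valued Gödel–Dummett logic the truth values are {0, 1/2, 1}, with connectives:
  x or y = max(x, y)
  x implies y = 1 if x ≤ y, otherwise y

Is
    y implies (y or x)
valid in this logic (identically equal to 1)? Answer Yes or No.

Yes

x = 0, y = 0 ↦ 1
x = 0, y = 1/2 ↦ 1
x = 0, y = 1 ↦ 1
x = 1/2, y = 0 ↦ 1
x = 1/2, y = 1/2 ↦ 1
x = 1/2, y = 1 ↦ 1
x = 1, y = 0 ↦ 1
x = 1, y = 1/2 ↦ 1
x = 1, y = 1 ↦ 1
Every assignment gives a value ≥ 1.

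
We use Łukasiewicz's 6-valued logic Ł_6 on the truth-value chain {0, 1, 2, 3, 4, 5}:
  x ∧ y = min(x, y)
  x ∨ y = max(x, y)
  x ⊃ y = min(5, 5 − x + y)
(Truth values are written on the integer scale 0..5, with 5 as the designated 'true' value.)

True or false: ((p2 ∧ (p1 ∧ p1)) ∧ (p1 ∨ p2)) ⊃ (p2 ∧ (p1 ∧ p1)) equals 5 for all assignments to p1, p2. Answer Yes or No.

At p1 = 4, p2 = 4, for instance:
p1 ∧ p1 = 4 ∧ 4 = 4
p2 ∧ (p1 ∧ p1) = 4 ∧ 4 = 4
p1 ∨ p2 = 4 ∨ 4 = 4
(p2 ∧ (p1 ∧ p1)) ∧ (p1 ∨ p2) = 4 ∧ 4 = 4
((p2 ∧ (p1 ∧ p1)) ∧ (p1 ∨ p2)) ⊃ (p2 ∧ (p1 ∧ p1)) = 4 ⊃ 4 = 5
and checking the remaining 35 assignments likewise gives ≥ 5 in every case.

Yes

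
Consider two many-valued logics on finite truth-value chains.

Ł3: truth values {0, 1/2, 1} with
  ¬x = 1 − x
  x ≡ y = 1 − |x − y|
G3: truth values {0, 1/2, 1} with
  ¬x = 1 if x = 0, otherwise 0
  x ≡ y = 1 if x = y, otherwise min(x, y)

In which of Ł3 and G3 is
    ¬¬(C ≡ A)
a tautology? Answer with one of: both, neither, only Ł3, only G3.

neither

In Ł3: at A = 0, C = 1/2 the value is 1/2 — not a tautology.
In G3: at A = 0, C = 1/2 the value is 0 — not a tautology.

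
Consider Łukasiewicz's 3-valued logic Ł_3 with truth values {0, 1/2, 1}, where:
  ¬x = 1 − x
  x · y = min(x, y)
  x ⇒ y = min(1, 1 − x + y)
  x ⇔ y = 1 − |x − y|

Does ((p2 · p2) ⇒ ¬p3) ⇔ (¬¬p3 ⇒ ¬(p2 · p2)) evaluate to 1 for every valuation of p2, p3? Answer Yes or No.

Yes

p2 = 0, p3 = 0 ↦ 1
p2 = 0, p3 = 1/2 ↦ 1
p2 = 0, p3 = 1 ↦ 1
p2 = 1/2, p3 = 0 ↦ 1
p2 = 1/2, p3 = 1/2 ↦ 1
p2 = 1/2, p3 = 1 ↦ 1
p2 = 1, p3 = 0 ↦ 1
p2 = 1, p3 = 1/2 ↦ 1
p2 = 1, p3 = 1 ↦ 1
Every assignment gives a value ≥ 1.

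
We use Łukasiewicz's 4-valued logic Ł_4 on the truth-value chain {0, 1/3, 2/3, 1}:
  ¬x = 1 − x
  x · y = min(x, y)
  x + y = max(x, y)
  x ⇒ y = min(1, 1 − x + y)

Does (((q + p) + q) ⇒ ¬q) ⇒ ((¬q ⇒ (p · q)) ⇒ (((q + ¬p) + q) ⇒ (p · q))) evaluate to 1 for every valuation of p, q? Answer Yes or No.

Counterexample: take p = 0, q = 1/3.
q + p = 1/3 + 0 = 1/3
(q + p) + q = 1/3 + 1/3 = 1/3
¬q = ¬1/3 = 2/3
((q + p) + q) ⇒ ¬q = 1/3 ⇒ 2/3 = 1
¬q = ¬1/3 = 2/3
p · q = 0 · 1/3 = 0
¬q ⇒ (p · q) = 2/3 ⇒ 0 = 1/3
¬p = ¬0 = 1
q + ¬p = 1/3 + 1 = 1
(q + ¬p) + q = 1 + 1/3 = 1
p · q = 0 · 1/3 = 0
((q + ¬p) + q) ⇒ (p · q) = 1 ⇒ 0 = 0
(¬q ⇒ (p · q)) ⇒ (((q + ¬p) + q) ⇒ (p · q)) = 1/3 ⇒ 0 = 2/3
(((q + p) + q) ⇒ ¬q) ⇒ ((¬q ⇒ (p · q)) ⇒ (((q + ¬p) + q) ⇒ (p · q))) = 1 ⇒ 2/3 = 2/3
This gives 2/3 ≠ 1.

No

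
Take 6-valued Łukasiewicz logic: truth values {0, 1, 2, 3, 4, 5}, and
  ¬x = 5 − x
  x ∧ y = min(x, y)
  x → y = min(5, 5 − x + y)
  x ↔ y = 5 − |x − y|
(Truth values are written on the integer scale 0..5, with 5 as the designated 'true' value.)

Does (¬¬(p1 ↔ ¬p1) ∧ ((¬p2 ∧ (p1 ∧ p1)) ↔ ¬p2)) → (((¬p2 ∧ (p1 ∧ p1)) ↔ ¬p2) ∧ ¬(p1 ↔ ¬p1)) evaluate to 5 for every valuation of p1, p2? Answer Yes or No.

No

Counterexample: take p1 = 2, p2 = 0.
¬p1 = ¬2 = 3
p1 ↔ ¬p1 = 2 ↔ 3 = 4
¬(p1 ↔ ¬p1) = ¬4 = 1
¬¬(p1 ↔ ¬p1) = ¬1 = 4
¬p2 = ¬0 = 5
p1 ∧ p1 = 2 ∧ 2 = 2
¬p2 ∧ (p1 ∧ p1) = 5 ∧ 2 = 2
¬p2 = ¬0 = 5
(¬p2 ∧ (p1 ∧ p1)) ↔ ¬p2 = 2 ↔ 5 = 2
¬¬(p1 ↔ ¬p1) ∧ ((¬p2 ∧ (p1 ∧ p1)) ↔ ¬p2) = 4 ∧ 2 = 2
¬p2 = ¬0 = 5
p1 ∧ p1 = 2 ∧ 2 = 2
¬p2 ∧ (p1 ∧ p1) = 5 ∧ 2 = 2
¬p2 = ¬0 = 5
(¬p2 ∧ (p1 ∧ p1)) ↔ ¬p2 = 2 ↔ 5 = 2
¬p1 = ¬2 = 3
p1 ↔ ¬p1 = 2 ↔ 3 = 4
¬(p1 ↔ ¬p1) = ¬4 = 1
((¬p2 ∧ (p1 ∧ p1)) ↔ ¬p2) ∧ ¬(p1 ↔ ¬p1) = 2 ∧ 1 = 1
(¬¬(p1 ↔ ¬p1) ∧ ((¬p2 ∧ (p1 ∧ p1)) ↔ ¬p2)) → (((¬p2 ∧ (p1 ∧ p1)) ↔ ¬p2) ∧ ¬(p1 ↔ ¬p1)) = 2 → 1 = 4
This gives 4 ≠ 5.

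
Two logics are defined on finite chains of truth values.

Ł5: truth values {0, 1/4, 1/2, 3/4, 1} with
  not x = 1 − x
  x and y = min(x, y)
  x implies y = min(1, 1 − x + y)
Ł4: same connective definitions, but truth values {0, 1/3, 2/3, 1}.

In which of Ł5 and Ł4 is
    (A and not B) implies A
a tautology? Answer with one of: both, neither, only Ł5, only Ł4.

In Ł5: every assignment gives 1 — tautology.
In Ł4: every assignment gives 1 — tautology.

both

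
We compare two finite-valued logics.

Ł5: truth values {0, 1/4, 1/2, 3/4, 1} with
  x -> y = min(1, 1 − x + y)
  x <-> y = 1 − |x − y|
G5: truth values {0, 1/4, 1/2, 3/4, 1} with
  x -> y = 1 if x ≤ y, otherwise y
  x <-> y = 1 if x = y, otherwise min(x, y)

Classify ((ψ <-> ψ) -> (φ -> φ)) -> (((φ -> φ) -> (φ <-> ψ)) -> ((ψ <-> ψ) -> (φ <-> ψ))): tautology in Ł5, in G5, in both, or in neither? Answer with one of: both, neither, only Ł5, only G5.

both

In Ł5: every assignment gives 1 — tautology.
In G5: every assignment gives 1 — tautology.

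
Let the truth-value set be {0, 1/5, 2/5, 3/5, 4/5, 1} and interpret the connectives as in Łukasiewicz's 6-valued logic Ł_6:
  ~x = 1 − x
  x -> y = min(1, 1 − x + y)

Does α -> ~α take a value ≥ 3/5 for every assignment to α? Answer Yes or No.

No

Counterexample: take α = 4/5.
~α = ~4/5 = 1/5
α -> ~α = 4/5 -> 1/5 = 2/5
This gives 2/5, which is below 3/5.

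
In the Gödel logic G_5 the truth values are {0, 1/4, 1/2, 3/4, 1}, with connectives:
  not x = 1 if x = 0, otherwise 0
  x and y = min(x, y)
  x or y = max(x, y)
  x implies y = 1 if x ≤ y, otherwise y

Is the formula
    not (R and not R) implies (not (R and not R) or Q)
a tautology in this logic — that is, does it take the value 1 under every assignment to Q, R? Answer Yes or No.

Yes

At Q = 1/2, R = 1/4, for instance:
not R = not 1/4 = 0
R and not R = 1/4 and 0 = 0
not (R and not R) = not 0 = 1
not (R and not R) or Q = 1 or 1/2 = 1
not (R and not R) implies (not (R and not R) or Q) = 1 implies 1 = 1
and checking the remaining 24 assignments likewise gives ≥ 1 in every case.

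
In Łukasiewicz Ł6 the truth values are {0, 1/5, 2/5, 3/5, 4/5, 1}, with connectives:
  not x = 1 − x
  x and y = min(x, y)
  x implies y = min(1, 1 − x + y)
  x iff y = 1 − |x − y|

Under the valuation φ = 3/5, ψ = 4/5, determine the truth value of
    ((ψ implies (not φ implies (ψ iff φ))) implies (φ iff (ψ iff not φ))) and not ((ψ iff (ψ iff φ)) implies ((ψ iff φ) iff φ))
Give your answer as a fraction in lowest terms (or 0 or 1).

not φ = not 3/5 = 2/5
ψ iff φ = 4/5 iff 3/5 = 4/5
not φ implies (ψ iff φ) = 2/5 implies 4/5 = 1
ψ implies (not φ implies (ψ iff φ)) = 4/5 implies 1 = 1
not φ = not 3/5 = 2/5
ψ iff not φ = 4/5 iff 2/5 = 3/5
φ iff (ψ iff not φ) = 3/5 iff 3/5 = 1
(ψ implies (not φ implies (ψ iff φ))) implies (φ iff (ψ iff not φ)) = 1 implies 1 = 1
ψ iff φ = 4/5 iff 3/5 = 4/5
ψ iff (ψ iff φ) = 4/5 iff 4/5 = 1
ψ iff φ = 4/5 iff 3/5 = 4/5
(ψ iff φ) iff φ = 4/5 iff 3/5 = 4/5
(ψ iff (ψ iff φ)) implies ((ψ iff φ) iff φ) = 1 implies 4/5 = 4/5
not ((ψ iff (ψ iff φ)) implies ((ψ iff φ) iff φ)) = not 4/5 = 1/5
((ψ implies (not φ implies (ψ iff φ))) implies (φ iff (ψ iff not φ))) and not ((ψ iff (ψ iff φ)) implies ((ψ iff φ) iff φ)) = 1 and 1/5 = 1/5

1/5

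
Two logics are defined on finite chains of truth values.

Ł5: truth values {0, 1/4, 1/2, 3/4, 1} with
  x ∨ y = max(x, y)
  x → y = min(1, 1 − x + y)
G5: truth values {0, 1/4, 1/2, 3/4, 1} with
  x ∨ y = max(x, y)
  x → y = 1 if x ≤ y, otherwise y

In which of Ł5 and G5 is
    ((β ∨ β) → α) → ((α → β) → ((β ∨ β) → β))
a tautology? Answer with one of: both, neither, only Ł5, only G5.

both

In Ł5: every assignment gives 1 — tautology.
In G5: every assignment gives 1 — tautology.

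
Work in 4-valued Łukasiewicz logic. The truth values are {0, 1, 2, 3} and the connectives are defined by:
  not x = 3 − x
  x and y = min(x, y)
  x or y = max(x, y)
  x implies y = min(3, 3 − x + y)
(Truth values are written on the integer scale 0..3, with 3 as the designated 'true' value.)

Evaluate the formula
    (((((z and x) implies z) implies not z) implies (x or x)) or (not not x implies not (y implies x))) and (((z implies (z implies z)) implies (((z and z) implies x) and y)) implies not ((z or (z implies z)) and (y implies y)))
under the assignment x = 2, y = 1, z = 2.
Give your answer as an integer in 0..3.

2

z and x = 2 and 2 = 2
(z and x) implies z = 2 implies 2 = 3
not z = not 2 = 1
((z and x) implies z) implies not z = 3 implies 1 = 1
x or x = 2 or 2 = 2
(((z and x) implies z) implies not z) implies (x or x) = 1 implies 2 = 3
not x = not 2 = 1
not not x = not 1 = 2
y implies x = 1 implies 2 = 3
not (y implies x) = not 3 = 0
not not x implies not (y implies x) = 2 implies 0 = 1
((((z and x) implies z) implies not z) implies (x or x)) or (not not x implies not (y implies x)) = 3 or 1 = 3
z implies z = 2 implies 2 = 3
z implies (z implies z) = 2 implies 3 = 3
z and z = 2 and 2 = 2
(z and z) implies x = 2 implies 2 = 3
((z and z) implies x) and y = 3 and 1 = 1
(z implies (z implies z)) implies (((z and z) implies x) and y) = 3 implies 1 = 1
z implies z = 2 implies 2 = 3
z or (z implies z) = 2 or 3 = 3
y implies y = 1 implies 1 = 3
(z or (z implies z)) and (y implies y) = 3 and 3 = 3
not ((z or (z implies z)) and (y implies y)) = not 3 = 0
((z implies (z implies z)) implies (((z and z) implies x) and y)) implies not ((z or (z implies z)) and (y implies y)) = 1 implies 0 = 2
(((((z and x) implies z) implies not z) implies (x or x)) or (not not x implies not (y implies x))) and (((z implies (z implies z)) implies (((z and z) implies x) and y)) implies not ((z or (z implies z)) and (y implies y))) = 3 and 2 = 2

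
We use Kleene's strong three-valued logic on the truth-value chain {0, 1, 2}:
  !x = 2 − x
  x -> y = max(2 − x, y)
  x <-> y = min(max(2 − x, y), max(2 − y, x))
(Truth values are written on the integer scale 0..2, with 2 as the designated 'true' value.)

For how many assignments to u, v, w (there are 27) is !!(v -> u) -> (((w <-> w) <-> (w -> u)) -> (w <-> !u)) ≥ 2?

value 2: 8 assignments (counts)
value 1: 15 assignments
value 0: 4 assignments
So 8 of the 27 assignments meet the threshold.

8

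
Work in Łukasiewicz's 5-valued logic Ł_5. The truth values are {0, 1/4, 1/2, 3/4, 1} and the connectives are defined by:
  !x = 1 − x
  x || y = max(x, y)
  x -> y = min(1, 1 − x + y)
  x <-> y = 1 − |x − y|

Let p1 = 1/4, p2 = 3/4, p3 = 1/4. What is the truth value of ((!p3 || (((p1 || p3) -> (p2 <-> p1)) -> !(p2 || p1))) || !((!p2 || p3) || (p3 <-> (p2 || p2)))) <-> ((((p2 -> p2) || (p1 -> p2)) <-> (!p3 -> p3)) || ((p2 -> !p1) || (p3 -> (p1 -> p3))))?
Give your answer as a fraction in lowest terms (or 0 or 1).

!p3 = !1/4 = 3/4
p1 || p3 = 1/4 || 1/4 = 1/4
p2 <-> p1 = 3/4 <-> 1/4 = 1/2
(p1 || p3) -> (p2 <-> p1) = 1/4 -> 1/2 = 1
p2 || p1 = 3/4 || 1/4 = 3/4
!(p2 || p1) = !3/4 = 1/4
((p1 || p3) -> (p2 <-> p1)) -> !(p2 || p1) = 1 -> 1/4 = 1/4
!p3 || (((p1 || p3) -> (p2 <-> p1)) -> !(p2 || p1)) = 3/4 || 1/4 = 3/4
!p2 = !3/4 = 1/4
!p2 || p3 = 1/4 || 1/4 = 1/4
p2 || p2 = 3/4 || 3/4 = 3/4
p3 <-> (p2 || p2) = 1/4 <-> 3/4 = 1/2
(!p2 || p3) || (p3 <-> (p2 || p2)) = 1/4 || 1/2 = 1/2
!((!p2 || p3) || (p3 <-> (p2 || p2))) = !1/2 = 1/2
(!p3 || (((p1 || p3) -> (p2 <-> p1)) -> !(p2 || p1))) || !((!p2 || p3) || (p3 <-> (p2 || p2))) = 3/4 || 1/2 = 3/4
p2 -> p2 = 3/4 -> 3/4 = 1
p1 -> p2 = 1/4 -> 3/4 = 1
(p2 -> p2) || (p1 -> p2) = 1 || 1 = 1
!p3 = !1/4 = 3/4
!p3 -> p3 = 3/4 -> 1/4 = 1/2
((p2 -> p2) || (p1 -> p2)) <-> (!p3 -> p3) = 1 <-> 1/2 = 1/2
!p1 = !1/4 = 3/4
p2 -> !p1 = 3/4 -> 3/4 = 1
p1 -> p3 = 1/4 -> 1/4 = 1
p3 -> (p1 -> p3) = 1/4 -> 1 = 1
(p2 -> !p1) || (p3 -> (p1 -> p3)) = 1 || 1 = 1
(((p2 -> p2) || (p1 -> p2)) <-> (!p3 -> p3)) || ((p2 -> !p1) || (p3 -> (p1 -> p3))) = 1/2 || 1 = 1
((!p3 || (((p1 || p3) -> (p2 <-> p1)) -> !(p2 || p1))) || !((!p2 || p3) || (p3 <-> (p2 || p2)))) <-> ((((p2 -> p2) || (p1 -> p2)) <-> (!p3 -> p3)) || ((p2 -> !p1) || (p3 -> (p1 -> p3)))) = 3/4 <-> 1 = 3/4

3/4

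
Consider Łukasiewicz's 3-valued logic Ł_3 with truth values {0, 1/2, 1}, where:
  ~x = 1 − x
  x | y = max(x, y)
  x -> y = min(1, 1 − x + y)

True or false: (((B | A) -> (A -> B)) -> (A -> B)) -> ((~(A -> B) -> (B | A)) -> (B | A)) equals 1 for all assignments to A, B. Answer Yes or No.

Counterexample: take A = 0, B = 0.
B | A = 0 | 0 = 0
A -> B = 0 -> 0 = 1
(B | A) -> (A -> B) = 0 -> 1 = 1
A -> B = 0 -> 0 = 1
((B | A) -> (A -> B)) -> (A -> B) = 1 -> 1 = 1
A -> B = 0 -> 0 = 1
~(A -> B) = ~1 = 0
B | A = 0 | 0 = 0
~(A -> B) -> (B | A) = 0 -> 0 = 1
B | A = 0 | 0 = 0
(~(A -> B) -> (B | A)) -> (B | A) = 1 -> 0 = 0
(((B | A) -> (A -> B)) -> (A -> B)) -> ((~(A -> B) -> (B | A)) -> (B | A)) = 1 -> 0 = 0
This gives 0 ≠ 1.

No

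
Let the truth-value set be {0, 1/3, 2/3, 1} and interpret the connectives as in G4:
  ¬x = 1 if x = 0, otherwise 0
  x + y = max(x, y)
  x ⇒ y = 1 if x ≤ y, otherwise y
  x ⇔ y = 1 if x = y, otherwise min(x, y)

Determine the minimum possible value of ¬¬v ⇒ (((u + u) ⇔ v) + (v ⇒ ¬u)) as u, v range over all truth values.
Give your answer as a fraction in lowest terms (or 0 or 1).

Take u = 1/3, v = 2/3:
¬v = ¬2/3 = 0
¬¬v = ¬0 = 1
u + u = 1/3 + 1/3 = 1/3
(u + u) ⇔ v = 1/3 ⇔ 2/3 = 1/3
¬u = ¬1/3 = 0
v ⇒ ¬u = 2/3 ⇒ 0 = 0
((u + u) ⇔ v) + (v ⇒ ¬u) = 1/3 + 0 = 1/3
¬¬v ⇒ (((u + u) ⇔ v) + (v ⇒ ¬u)) = 1 ⇒ 1/3 = 1/3
No assignment yields a value below 1/3, so this is the minimum.

1/3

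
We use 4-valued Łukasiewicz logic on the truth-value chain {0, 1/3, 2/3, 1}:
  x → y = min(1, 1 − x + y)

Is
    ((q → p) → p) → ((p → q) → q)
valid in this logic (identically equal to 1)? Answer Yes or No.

p = 0, q = 0 ↦ 1
p = 0, q = 1/3 ↦ 1
p = 0, q = 2/3 ↦ 1
p = 0, q = 1 ↦ 1
p = 1/3, q = 0 ↦ 1
p = 1/3, q = 1/3 ↦ 1
p = 1/3, q = 2/3 ↦ 1
p = 1/3, q = 1 ↦ 1
p = 2/3, q = 0 ↦ 1
p = 2/3, q = 1/3 ↦ 1
p = 2/3, q = 2/3 ↦ 1
p = 2/3, q = 1 ↦ 1
p = 1, q = 0 ↦ 1
p = 1, q = 1/3 ↦ 1
p = 1, q = 2/3 ↦ 1
p = 1, q = 1 ↦ 1
Every assignment gives a value ≥ 1.

Yes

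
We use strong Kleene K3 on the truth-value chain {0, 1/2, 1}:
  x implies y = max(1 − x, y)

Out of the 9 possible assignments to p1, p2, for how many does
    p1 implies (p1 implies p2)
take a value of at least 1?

p1 = 0, p2 = 0 ↦ 1  ≥
p1 = 0, p2 = 1/2 ↦ 1  ≥
p1 = 0, p2 = 1 ↦ 1  ≥
p1 = 1/2, p2 = 0 ↦ 1/2  <
p1 = 1/2, p2 = 1/2 ↦ 1/2  <
p1 = 1/2, p2 = 1 ↦ 1  ≥
p1 = 1, p2 = 0 ↦ 0  <
p1 = 1, p2 = 1/2 ↦ 1/2  <
p1 = 1, p2 = 1 ↦ 1  ≥
So 5 of the 9 assignments meet the threshold.

5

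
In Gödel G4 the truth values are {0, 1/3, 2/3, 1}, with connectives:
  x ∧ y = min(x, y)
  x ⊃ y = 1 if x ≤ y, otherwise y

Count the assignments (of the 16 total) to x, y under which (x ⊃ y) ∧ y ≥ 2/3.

8

x = 0, y = 0 ↦ 0  <
x = 0, y = 1/3 ↦ 1/3  <
x = 0, y = 2/3 ↦ 2/3  ≥
x = 0, y = 1 ↦ 1  ≥
x = 1/3, y = 0 ↦ 0  <
x = 1/3, y = 1/3 ↦ 1/3  <
x = 1/3, y = 2/3 ↦ 2/3  ≥
x = 1/3, y = 1 ↦ 1  ≥
x = 2/3, y = 0 ↦ 0  <
x = 2/3, y = 1/3 ↦ 1/3  <
x = 2/3, y = 2/3 ↦ 2/3  ≥
x = 2/3, y = 1 ↦ 1  ≥
x = 1, y = 0 ↦ 0  <
x = 1, y = 1/3 ↦ 1/3  <
x = 1, y = 2/3 ↦ 2/3  ≥
x = 1, y = 1 ↦ 1  ≥
So 8 of the 16 assignments meet the threshold.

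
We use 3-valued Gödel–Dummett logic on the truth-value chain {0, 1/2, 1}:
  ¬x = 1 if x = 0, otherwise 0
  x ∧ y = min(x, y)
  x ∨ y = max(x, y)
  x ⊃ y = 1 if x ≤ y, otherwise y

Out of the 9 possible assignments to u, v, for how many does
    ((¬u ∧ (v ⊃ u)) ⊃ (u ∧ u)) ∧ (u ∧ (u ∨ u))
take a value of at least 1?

u = 0, v = 0 ↦ 0  <
u = 0, v = 1/2 ↦ 0  <
u = 0, v = 1 ↦ 0  <
u = 1/2, v = 0 ↦ 1/2  <
u = 1/2, v = 1/2 ↦ 1/2  <
u = 1/2, v = 1 ↦ 1/2  <
u = 1, v = 0 ↦ 1  ≥
u = 1, v = 1/2 ↦ 1  ≥
u = 1, v = 1 ↦ 1  ≥
So 3 of the 9 assignments meet the threshold.

3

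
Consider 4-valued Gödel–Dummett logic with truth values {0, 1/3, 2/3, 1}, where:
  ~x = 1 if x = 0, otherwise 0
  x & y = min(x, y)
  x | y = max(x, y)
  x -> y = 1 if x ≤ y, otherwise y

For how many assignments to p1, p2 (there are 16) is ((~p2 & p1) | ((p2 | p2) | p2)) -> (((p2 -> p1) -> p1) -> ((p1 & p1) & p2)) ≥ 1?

7

p1 = 0, p2 = 0 ↦ 1  ≥
p1 = 0, p2 = 1/3 ↦ 0  <
p1 = 0, p2 = 2/3 ↦ 0  <
p1 = 0, p2 = 1 ↦ 0  <
p1 = 1/3, p2 = 0 ↦ 0  <
p1 = 1/3, p2 = 1/3 ↦ 1  ≥
p1 = 1/3, p2 = 2/3 ↦ 1/3  <
p1 = 1/3, p2 = 1 ↦ 1/3  <
p1 = 2/3, p2 = 0 ↦ 0  <
p1 = 2/3, p2 = 1/3 ↦ 1  ≥
p1 = 2/3, p2 = 2/3 ↦ 1  ≥
p1 = 2/3, p2 = 1 ↦ 2/3  <
p1 = 1, p2 = 0 ↦ 0  <
p1 = 1, p2 = 1/3 ↦ 1  ≥
p1 = 1, p2 = 2/3 ↦ 1  ≥
p1 = 1, p2 = 1 ↦ 1  ≥
So 7 of the 16 assignments meet the threshold.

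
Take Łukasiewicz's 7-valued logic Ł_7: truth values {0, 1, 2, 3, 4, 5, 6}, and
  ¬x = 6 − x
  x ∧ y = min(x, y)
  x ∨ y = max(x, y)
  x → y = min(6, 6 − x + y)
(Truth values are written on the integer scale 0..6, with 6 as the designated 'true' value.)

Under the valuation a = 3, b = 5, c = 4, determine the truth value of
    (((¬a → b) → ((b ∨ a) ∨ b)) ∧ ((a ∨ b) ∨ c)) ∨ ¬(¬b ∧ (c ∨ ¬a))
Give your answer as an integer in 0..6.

¬a = ¬3 = 3
¬a → b = 3 → 5 = 6
b ∨ a = 5 ∨ 3 = 5
(b ∨ a) ∨ b = 5 ∨ 5 = 5
(¬a → b) → ((b ∨ a) ∨ b) = 6 → 5 = 5
a ∨ b = 3 ∨ 5 = 5
(a ∨ b) ∨ c = 5 ∨ 4 = 5
((¬a → b) → ((b ∨ a) ∨ b)) ∧ ((a ∨ b) ∨ c) = 5 ∧ 5 = 5
¬b = ¬5 = 1
¬a = ¬3 = 3
c ∨ ¬a = 4 ∨ 3 = 4
¬b ∧ (c ∨ ¬a) = 1 ∧ 4 = 1
¬(¬b ∧ (c ∨ ¬a)) = ¬1 = 5
(((¬a → b) → ((b ∨ a) ∨ b)) ∧ ((a ∨ b) ∨ c)) ∨ ¬(¬b ∧ (c ∨ ¬a)) = 5 ∨ 5 = 5

5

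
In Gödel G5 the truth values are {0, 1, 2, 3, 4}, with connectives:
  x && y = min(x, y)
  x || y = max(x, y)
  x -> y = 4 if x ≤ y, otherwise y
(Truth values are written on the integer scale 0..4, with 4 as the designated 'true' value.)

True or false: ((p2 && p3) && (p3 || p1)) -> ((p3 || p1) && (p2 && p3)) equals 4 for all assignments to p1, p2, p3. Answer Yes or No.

Yes

At p1 = 0, p2 = 2, p3 = 3, for instance:
p2 && p3 = 2 && 3 = 2
p3 || p1 = 3 || 0 = 3
(p2 && p3) && (p3 || p1) = 2 && 3 = 2
(p3 || p1) && (p2 && p3) = 3 && 2 = 2
((p2 && p3) && (p3 || p1)) -> ((p3 || p1) && (p2 && p3)) = 2 -> 2 = 4
and checking the remaining 124 assignments likewise gives ≥ 4 in every case.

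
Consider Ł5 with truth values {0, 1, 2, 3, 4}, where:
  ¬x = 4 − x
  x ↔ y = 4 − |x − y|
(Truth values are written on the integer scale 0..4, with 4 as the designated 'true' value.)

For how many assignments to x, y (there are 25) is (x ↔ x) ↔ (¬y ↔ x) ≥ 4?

5

value 4: 5 assignments (counts)
value 3: 8 assignments
value 2: 6 assignments
value 1: 4 assignments
value 0: 2 assignments
So 5 of the 25 assignments meet the threshold.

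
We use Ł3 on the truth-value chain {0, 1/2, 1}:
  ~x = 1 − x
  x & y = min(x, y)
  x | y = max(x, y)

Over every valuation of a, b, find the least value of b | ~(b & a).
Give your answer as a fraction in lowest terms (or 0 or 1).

Take a = 1/2, b = 1/2:
b & a = 1/2 & 1/2 = 1/2
~(b & a) = ~1/2 = 1/2
b | ~(b & a) = 1/2 | 1/2 = 1/2
No assignment yields a value below 1/2, so this is the minimum.

1/2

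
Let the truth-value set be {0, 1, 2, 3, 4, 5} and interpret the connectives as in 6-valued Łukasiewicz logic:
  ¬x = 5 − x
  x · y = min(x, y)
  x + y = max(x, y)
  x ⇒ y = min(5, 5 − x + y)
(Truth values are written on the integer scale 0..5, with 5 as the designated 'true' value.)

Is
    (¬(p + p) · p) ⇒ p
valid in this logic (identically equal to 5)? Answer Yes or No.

Yes

p = 0 ↦ 5
p = 1 ↦ 5
p = 2 ↦ 5
p = 3 ↦ 5
p = 4 ↦ 5
p = 5 ↦ 5
Every assignment gives a value ≥ 5.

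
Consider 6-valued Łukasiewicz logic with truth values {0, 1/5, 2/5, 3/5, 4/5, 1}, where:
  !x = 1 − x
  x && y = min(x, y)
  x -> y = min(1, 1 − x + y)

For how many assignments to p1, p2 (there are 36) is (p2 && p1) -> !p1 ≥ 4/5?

29

value 1: 24 assignments (counts)
value 4/5: 5 assignments (counts)
value 3/5: 2 assignments
value 2/5: 3 assignments
value 1/5: 1 assignment
value 0: 1 assignment
So 29 of the 36 assignments meet the threshold.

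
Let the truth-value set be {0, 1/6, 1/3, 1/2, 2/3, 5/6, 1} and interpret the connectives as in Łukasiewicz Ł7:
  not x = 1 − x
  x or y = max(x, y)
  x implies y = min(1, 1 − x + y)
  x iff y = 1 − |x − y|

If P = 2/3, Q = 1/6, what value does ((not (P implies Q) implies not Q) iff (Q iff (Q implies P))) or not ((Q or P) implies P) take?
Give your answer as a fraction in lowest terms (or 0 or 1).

1/6

P implies Q = 2/3 implies 1/6 = 1/2
not (P implies Q) = not 1/2 = 1/2
not Q = not 1/6 = 5/6
not (P implies Q) implies not Q = 1/2 implies 5/6 = 1
Q implies P = 1/6 implies 2/3 = 1
Q iff (Q implies P) = 1/6 iff 1 = 1/6
(not (P implies Q) implies not Q) iff (Q iff (Q implies P)) = 1 iff 1/6 = 1/6
Q or P = 1/6 or 2/3 = 2/3
(Q or P) implies P = 2/3 implies 2/3 = 1
not ((Q or P) implies P) = not 1 = 0
((not (P implies Q) implies not Q) iff (Q iff (Q implies P))) or not ((Q or P) implies P) = 1/6 or 0 = 1/6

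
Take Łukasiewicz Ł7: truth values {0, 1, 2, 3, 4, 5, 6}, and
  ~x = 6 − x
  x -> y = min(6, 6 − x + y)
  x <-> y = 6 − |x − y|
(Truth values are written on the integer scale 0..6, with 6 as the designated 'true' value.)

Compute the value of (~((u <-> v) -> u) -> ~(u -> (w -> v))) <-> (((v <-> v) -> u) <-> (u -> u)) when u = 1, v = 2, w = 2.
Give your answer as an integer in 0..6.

5

u <-> v = 1 <-> 2 = 5
(u <-> v) -> u = 5 -> 1 = 2
~((u <-> v) -> u) = ~2 = 4
w -> v = 2 -> 2 = 6
u -> (w -> v) = 1 -> 6 = 6
~(u -> (w -> v)) = ~6 = 0
~((u <-> v) -> u) -> ~(u -> (w -> v)) = 4 -> 0 = 2
v <-> v = 2 <-> 2 = 6
(v <-> v) -> u = 6 -> 1 = 1
u -> u = 1 -> 1 = 6
((v <-> v) -> u) <-> (u -> u) = 1 <-> 6 = 1
(~((u <-> v) -> u) -> ~(u -> (w -> v))) <-> (((v <-> v) -> u) <-> (u -> u)) = 2 <-> 1 = 5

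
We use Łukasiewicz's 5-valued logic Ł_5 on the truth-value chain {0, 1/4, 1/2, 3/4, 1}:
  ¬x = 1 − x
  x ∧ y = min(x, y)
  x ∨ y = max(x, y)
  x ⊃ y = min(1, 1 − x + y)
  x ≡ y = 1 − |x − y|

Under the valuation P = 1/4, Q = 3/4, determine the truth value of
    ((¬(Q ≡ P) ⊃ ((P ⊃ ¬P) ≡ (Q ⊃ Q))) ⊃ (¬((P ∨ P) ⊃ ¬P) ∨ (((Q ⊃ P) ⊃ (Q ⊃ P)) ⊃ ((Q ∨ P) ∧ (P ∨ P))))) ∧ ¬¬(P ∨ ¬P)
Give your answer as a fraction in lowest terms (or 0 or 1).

Q ≡ P = 3/4 ≡ 1/4 = 1/2
¬(Q ≡ P) = ¬1/2 = 1/2
¬P = ¬1/4 = 3/4
P ⊃ ¬P = 1/4 ⊃ 3/4 = 1
Q ⊃ Q = 3/4 ⊃ 3/4 = 1
(P ⊃ ¬P) ≡ (Q ⊃ Q) = 1 ≡ 1 = 1
¬(Q ≡ P) ⊃ ((P ⊃ ¬P) ≡ (Q ⊃ Q)) = 1/2 ⊃ 1 = 1
P ∨ P = 1/4 ∨ 1/4 = 1/4
¬P = ¬1/4 = 3/4
(P ∨ P) ⊃ ¬P = 1/4 ⊃ 3/4 = 1
¬((P ∨ P) ⊃ ¬P) = ¬1 = 0
Q ⊃ P = 3/4 ⊃ 1/4 = 1/2
Q ⊃ P = 3/4 ⊃ 1/4 = 1/2
(Q ⊃ P) ⊃ (Q ⊃ P) = 1/2 ⊃ 1/2 = 1
Q ∨ P = 3/4 ∨ 1/4 = 3/4
P ∨ P = 1/4 ∨ 1/4 = 1/4
(Q ∨ P) ∧ (P ∨ P) = 3/4 ∧ 1/4 = 1/4
((Q ⊃ P) ⊃ (Q ⊃ P)) ⊃ ((Q ∨ P) ∧ (P ∨ P)) = 1 ⊃ 1/4 = 1/4
¬((P ∨ P) ⊃ ¬P) ∨ (((Q ⊃ P) ⊃ (Q ⊃ P)) ⊃ ((Q ∨ P) ∧ (P ∨ P))) = 0 ∨ 1/4 = 1/4
(¬(Q ≡ P) ⊃ ((P ⊃ ¬P) ≡ (Q ⊃ Q))) ⊃ (¬((P ∨ P) ⊃ ¬P) ∨ (((Q ⊃ P) ⊃ (Q ⊃ P)) ⊃ ((Q ∨ P) ∧ (P ∨ P)))) = 1 ⊃ 1/4 = 1/4
¬P = ¬1/4 = 3/4
P ∨ ¬P = 1/4 ∨ 3/4 = 3/4
¬(P ∨ ¬P) = ¬3/4 = 1/4
¬¬(P ∨ ¬P) = ¬1/4 = 3/4
((¬(Q ≡ P) ⊃ ((P ⊃ ¬P) ≡ (Q ⊃ Q))) ⊃ (¬((P ∨ P) ⊃ ¬P) ∨ (((Q ⊃ P) ⊃ (Q ⊃ P)) ⊃ ((Q ∨ P) ∧ (P ∨ P))))) ∧ ¬¬(P ∨ ¬P) = 1/4 ∧ 3/4 = 1/4

1/4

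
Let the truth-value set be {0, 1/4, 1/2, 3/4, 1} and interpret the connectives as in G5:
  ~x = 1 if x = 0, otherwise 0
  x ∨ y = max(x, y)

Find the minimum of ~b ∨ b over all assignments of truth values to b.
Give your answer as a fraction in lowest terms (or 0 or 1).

Take b = 1/4:
~b = ~1/4 = 0
~b ∨ b = 0 ∨ 1/4 = 1/4
No assignment yields a value below 1/4, so this is the minimum.

1/4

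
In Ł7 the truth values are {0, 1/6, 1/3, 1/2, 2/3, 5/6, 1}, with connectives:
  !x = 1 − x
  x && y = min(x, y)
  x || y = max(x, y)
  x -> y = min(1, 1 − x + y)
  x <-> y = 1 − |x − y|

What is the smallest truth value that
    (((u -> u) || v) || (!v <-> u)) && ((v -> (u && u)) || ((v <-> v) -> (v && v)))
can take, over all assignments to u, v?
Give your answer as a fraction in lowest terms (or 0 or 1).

1/2

Take u = 0, v = 1/2:
u -> u = 0 -> 0 = 1
(u -> u) || v = 1 || 1/2 = 1
!v = !1/2 = 1/2
!v <-> u = 1/2 <-> 0 = 1/2
((u -> u) || v) || (!v <-> u) = 1 || 1/2 = 1
u && u = 0 && 0 = 0
v -> (u && u) = 1/2 -> 0 = 1/2
v <-> v = 1/2 <-> 1/2 = 1
v && v = 1/2 && 1/2 = 1/2
(v <-> v) -> (v && v) = 1 -> 1/2 = 1/2
(v -> (u && u)) || ((v <-> v) -> (v && v)) = 1/2 || 1/2 = 1/2
(((u -> u) || v) || (!v <-> u)) && ((v -> (u && u)) || ((v <-> v) -> (v && v))) = 1 && 1/2 = 1/2
No assignment yields a value below 1/2, so this is the minimum.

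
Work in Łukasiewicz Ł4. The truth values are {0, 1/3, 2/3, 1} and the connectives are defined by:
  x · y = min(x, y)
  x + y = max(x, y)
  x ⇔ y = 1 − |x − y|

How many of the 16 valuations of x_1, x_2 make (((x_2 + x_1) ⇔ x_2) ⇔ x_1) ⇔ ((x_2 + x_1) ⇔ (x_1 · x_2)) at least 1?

x_1 = 0, x_2 = 0 ↦ 0  <
x_1 = 0, x_2 = 1/3 ↦ 1/3  <
x_1 = 0, x_2 = 2/3 ↦ 2/3  <
x_1 = 0, x_2 = 1 ↦ 1  ≥
x_1 = 1/3, x_2 = 0 ↦ 1  ≥
x_1 = 1/3, x_2 = 1/3 ↦ 1/3  <
x_1 = 1/3, x_2 = 2/3 ↦ 2/3  <
x_1 = 1/3, x_2 = 1 ↦ 1  ≥
x_1 = 2/3, x_2 = 0 ↦ 2/3  <
x_1 = 2/3, x_2 = 1/3 ↦ 2/3  <
x_1 = 2/3, x_2 = 2/3 ↦ 2/3  <
x_1 = 2/3, x_2 = 1 ↦ 1  ≥
x_1 = 1, x_2 = 0 ↦ 1  ≥
x_1 = 1, x_2 = 1/3 ↦ 1  ≥
x_1 = 1, x_2 = 2/3 ↦ 1  ≥
x_1 = 1, x_2 = 1 ↦ 1  ≥
So 8 of the 16 assignments meet the threshold.

8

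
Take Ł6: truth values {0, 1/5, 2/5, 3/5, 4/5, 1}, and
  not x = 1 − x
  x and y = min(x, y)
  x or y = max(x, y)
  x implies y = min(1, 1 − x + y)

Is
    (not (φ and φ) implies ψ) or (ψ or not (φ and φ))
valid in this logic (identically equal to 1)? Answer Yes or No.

No

Counterexample: take φ = 1/5, ψ = 0.
φ and φ = 1/5 and 1/5 = 1/5
not (φ and φ) = not 1/5 = 4/5
not (φ and φ) implies ψ = 4/5 implies 0 = 1/5
φ and φ = 1/5 and 1/5 = 1/5
not (φ and φ) = not 1/5 = 4/5
ψ or not (φ and φ) = 0 or 4/5 = 4/5
(not (φ and φ) implies ψ) or (ψ or not (φ and φ)) = 1/5 or 4/5 = 4/5
This gives 4/5 ≠ 1.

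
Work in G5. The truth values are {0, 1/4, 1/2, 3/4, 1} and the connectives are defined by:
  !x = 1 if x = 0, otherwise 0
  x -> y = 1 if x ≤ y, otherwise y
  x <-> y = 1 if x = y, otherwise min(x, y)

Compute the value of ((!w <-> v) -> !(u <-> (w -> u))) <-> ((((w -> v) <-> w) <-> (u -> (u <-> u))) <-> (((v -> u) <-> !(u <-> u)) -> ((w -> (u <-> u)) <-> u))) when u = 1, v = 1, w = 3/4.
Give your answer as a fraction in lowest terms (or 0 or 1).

3/4

!w = !3/4 = 0
!w <-> v = 0 <-> 1 = 0
w -> u = 3/4 -> 1 = 1
u <-> (w -> u) = 1 <-> 1 = 1
!(u <-> (w -> u)) = !1 = 0
(!w <-> v) -> !(u <-> (w -> u)) = 0 -> 0 = 1
w -> v = 3/4 -> 1 = 1
(w -> v) <-> w = 1 <-> 3/4 = 3/4
u <-> u = 1 <-> 1 = 1
u -> (u <-> u) = 1 -> 1 = 1
((w -> v) <-> w) <-> (u -> (u <-> u)) = 3/4 <-> 1 = 3/4
v -> u = 1 -> 1 = 1
u <-> u = 1 <-> 1 = 1
!(u <-> u) = !1 = 0
(v -> u) <-> !(u <-> u) = 1 <-> 0 = 0
u <-> u = 1 <-> 1 = 1
w -> (u <-> u) = 3/4 -> 1 = 1
(w -> (u <-> u)) <-> u = 1 <-> 1 = 1
((v -> u) <-> !(u <-> u)) -> ((w -> (u <-> u)) <-> u) = 0 -> 1 = 1
(((w -> v) <-> w) <-> (u -> (u <-> u))) <-> (((v -> u) <-> !(u <-> u)) -> ((w -> (u <-> u)) <-> u)) = 3/4 <-> 1 = 3/4
((!w <-> v) -> !(u <-> (w -> u))) <-> ((((w -> v) <-> w) <-> (u -> (u <-> u))) <-> (((v -> u) <-> !(u <-> u)) -> ((w -> (u <-> u)) <-> u))) = 1 <-> 3/4 = 3/4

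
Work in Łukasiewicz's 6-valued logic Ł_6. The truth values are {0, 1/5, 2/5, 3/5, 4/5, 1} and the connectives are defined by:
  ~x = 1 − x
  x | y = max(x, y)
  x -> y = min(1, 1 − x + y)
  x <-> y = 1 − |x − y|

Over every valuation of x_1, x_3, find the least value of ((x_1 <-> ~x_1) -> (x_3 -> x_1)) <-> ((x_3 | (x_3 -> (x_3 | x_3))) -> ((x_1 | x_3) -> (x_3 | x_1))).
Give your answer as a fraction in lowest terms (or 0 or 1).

Take x_1 = 2/5, x_3 = 1:
~x_1 = ~2/5 = 3/5
x_1 <-> ~x_1 = 2/5 <-> 3/5 = 4/5
x_3 -> x_1 = 1 -> 2/5 = 2/5
(x_1 <-> ~x_1) -> (x_3 -> x_1) = 4/5 -> 2/5 = 3/5
x_3 | x_3 = 1 | 1 = 1
x_3 -> (x_3 | x_3) = 1 -> 1 = 1
x_3 | (x_3 -> (x_3 | x_3)) = 1 | 1 = 1
x_1 | x_3 = 2/5 | 1 = 1
x_3 | x_1 = 1 | 2/5 = 1
(x_1 | x_3) -> (x_3 | x_1) = 1 -> 1 = 1
(x_3 | (x_3 -> (x_3 | x_3))) -> ((x_1 | x_3) -> (x_3 | x_1)) = 1 -> 1 = 1
((x_1 <-> ~x_1) -> (x_3 -> x_1)) <-> ((x_3 | (x_3 -> (x_3 | x_3))) -> ((x_1 | x_3) -> (x_3 | x_1))) = 3/5 <-> 1 = 3/5
No assignment yields a value below 3/5, so this is the minimum.

3/5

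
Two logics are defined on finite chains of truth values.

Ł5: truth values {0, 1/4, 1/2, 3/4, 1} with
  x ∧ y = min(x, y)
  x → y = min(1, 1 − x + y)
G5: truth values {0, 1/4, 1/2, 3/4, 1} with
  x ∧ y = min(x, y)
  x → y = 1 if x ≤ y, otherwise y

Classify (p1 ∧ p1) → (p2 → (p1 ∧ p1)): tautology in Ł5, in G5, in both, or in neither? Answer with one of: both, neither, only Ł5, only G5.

both

In Ł5: every assignment gives 1 — tautology.
In G5: every assignment gives 1 — tautology.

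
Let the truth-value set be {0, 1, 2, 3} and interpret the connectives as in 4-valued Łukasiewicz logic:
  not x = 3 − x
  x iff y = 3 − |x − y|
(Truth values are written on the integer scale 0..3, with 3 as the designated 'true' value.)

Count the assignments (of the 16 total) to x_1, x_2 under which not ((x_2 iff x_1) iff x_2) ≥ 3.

x_1 = 0, x_2 = 0 ↦ 3  ≥
x_1 = 0, x_2 = 1 ↦ 1  <
x_1 = 0, x_2 = 2 ↦ 1  <
x_1 = 0, x_2 = 3 ↦ 3  ≥
x_1 = 1, x_2 = 0 ↦ 2  <
x_1 = 1, x_2 = 1 ↦ 2  <
x_1 = 1, x_2 = 2 ↦ 0  <
x_1 = 1, x_2 = 3 ↦ 2  <
x_1 = 2, x_2 = 0 ↦ 1  <
x_1 = 2, x_2 = 1 ↦ 1  <
x_1 = 2, x_2 = 2 ↦ 1  <
x_1 = 2, x_2 = 3 ↦ 1  <
x_1 = 3, x_2 = 0 ↦ 0  <
x_1 = 3, x_2 = 1 ↦ 0  <
x_1 = 3, x_2 = 2 ↦ 0  <
x_1 = 3, x_2 = 3 ↦ 0  <
So 2 of the 16 assignments meet the threshold.

2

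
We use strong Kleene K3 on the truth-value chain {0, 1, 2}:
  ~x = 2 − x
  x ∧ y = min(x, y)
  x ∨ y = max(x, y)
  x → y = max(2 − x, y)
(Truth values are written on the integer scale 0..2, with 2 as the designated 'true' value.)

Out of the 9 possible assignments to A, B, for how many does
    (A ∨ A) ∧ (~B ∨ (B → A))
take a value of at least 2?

3

A = 0, B = 0 ↦ 0  <
A = 0, B = 1 ↦ 0  <
A = 0, B = 2 ↦ 0  <
A = 1, B = 0 ↦ 1  <
A = 1, B = 1 ↦ 1  <
A = 1, B = 2 ↦ 1  <
A = 2, B = 0 ↦ 2  ≥
A = 2, B = 1 ↦ 2  ≥
A = 2, B = 2 ↦ 2  ≥
So 3 of the 9 assignments meet the threshold.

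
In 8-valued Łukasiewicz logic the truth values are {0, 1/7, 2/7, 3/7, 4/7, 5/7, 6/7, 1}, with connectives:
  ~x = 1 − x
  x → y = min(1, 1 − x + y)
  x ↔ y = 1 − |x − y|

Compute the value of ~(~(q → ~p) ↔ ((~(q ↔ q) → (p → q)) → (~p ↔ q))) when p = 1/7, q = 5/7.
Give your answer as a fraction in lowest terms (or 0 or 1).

~p = ~1/7 = 6/7
q → ~p = 5/7 → 6/7 = 1
~(q → ~p) = ~1 = 0
q ↔ q = 5/7 ↔ 5/7 = 1
~(q ↔ q) = ~1 = 0
p → q = 1/7 → 5/7 = 1
~(q ↔ q) → (p → q) = 0 → 1 = 1
~p = ~1/7 = 6/7
~p ↔ q = 6/7 ↔ 5/7 = 6/7
(~(q ↔ q) → (p → q)) → (~p ↔ q) = 1 → 6/7 = 6/7
~(q → ~p) ↔ ((~(q ↔ q) → (p → q)) → (~p ↔ q)) = 0 ↔ 6/7 = 1/7
~(~(q → ~p) ↔ ((~(q ↔ q) → (p → q)) → (~p ↔ q))) = ~1/7 = 6/7

6/7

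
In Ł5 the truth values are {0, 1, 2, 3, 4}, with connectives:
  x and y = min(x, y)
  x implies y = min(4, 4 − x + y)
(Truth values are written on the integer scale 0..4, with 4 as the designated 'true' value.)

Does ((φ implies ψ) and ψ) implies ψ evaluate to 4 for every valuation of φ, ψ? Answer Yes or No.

Yes

At φ = 0, ψ = 1, for instance:
φ implies ψ = 0 implies 1 = 4
(φ implies ψ) and ψ = 4 and 1 = 1
((φ implies ψ) and ψ) implies ψ = 1 implies 1 = 4
and checking the remaining 24 assignments likewise gives ≥ 4 in every case.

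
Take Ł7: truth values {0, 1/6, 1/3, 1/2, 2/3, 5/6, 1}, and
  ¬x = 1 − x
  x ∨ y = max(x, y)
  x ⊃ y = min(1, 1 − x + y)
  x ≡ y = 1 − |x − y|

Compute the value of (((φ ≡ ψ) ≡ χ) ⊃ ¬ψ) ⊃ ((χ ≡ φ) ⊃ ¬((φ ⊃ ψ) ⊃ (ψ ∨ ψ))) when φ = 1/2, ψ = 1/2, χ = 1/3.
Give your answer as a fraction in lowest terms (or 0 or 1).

φ ≡ ψ = 1/2 ≡ 1/2 = 1
(φ ≡ ψ) ≡ χ = 1 ≡ 1/3 = 1/3
¬ψ = ¬1/2 = 1/2
((φ ≡ ψ) ≡ χ) ⊃ ¬ψ = 1/3 ⊃ 1/2 = 1
χ ≡ φ = 1/3 ≡ 1/2 = 5/6
φ ⊃ ψ = 1/2 ⊃ 1/2 = 1
ψ ∨ ψ = 1/2 ∨ 1/2 = 1/2
(φ ⊃ ψ) ⊃ (ψ ∨ ψ) = 1 ⊃ 1/2 = 1/2
¬((φ ⊃ ψ) ⊃ (ψ ∨ ψ)) = ¬1/2 = 1/2
(χ ≡ φ) ⊃ ¬((φ ⊃ ψ) ⊃ (ψ ∨ ψ)) = 5/6 ⊃ 1/2 = 2/3
(((φ ≡ ψ) ≡ χ) ⊃ ¬ψ) ⊃ ((χ ≡ φ) ⊃ ¬((φ ⊃ ψ) ⊃ (ψ ∨ ψ))) = 1 ⊃ 2/3 = 2/3

2/3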